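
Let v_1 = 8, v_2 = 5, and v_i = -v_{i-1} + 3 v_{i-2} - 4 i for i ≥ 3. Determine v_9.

391

v_3 = -5 + 3(8) - 12 = 7
v_4 = -7 + 3(5) - 16 = -8
v_5 = -(-8) + 3(7) - 20 = 9
v_6 = -9 + 3(-8) - 24 = -57
v_7 = -(-57) + 3(9) - 28 = 56
v_8 = -56 + 3(-57) - 32 = -259
v_9 = -(-259) + 3(56) - 36 = 391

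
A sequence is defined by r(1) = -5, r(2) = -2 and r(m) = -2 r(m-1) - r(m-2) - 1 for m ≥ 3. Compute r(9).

47

r(3) = -2*(-2) - (-5) - 1 = 8
r(4) = -2*8 - (-2) - 1 = -15
r(5) = -2*(-15) - 8 - 1 = 21
r(6) = -2*21 - (-15) - 1 = -28
r(7) = -2*(-28) - 21 - 1 = 34
r(8) = -2*34 - (-28) - 1 = -41
r(9) = -2*(-41) - 34 - 1 = 47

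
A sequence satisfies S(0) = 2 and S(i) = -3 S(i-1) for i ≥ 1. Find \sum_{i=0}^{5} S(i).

-364

S(1) = -3*2 = -6
S(2) = -3*(-6) = 18
S(3) = -3*18 = -54
S(4) = -3*(-54) = 162
S(5) = -3*162 = -486
Sum = 2 + (-6) + 18 + (-54) + 162 + (-486) = -364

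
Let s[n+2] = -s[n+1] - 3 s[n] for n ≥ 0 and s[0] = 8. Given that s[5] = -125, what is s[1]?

-5

Let s[1] = w.
s[2] = -24 - w
s[3] = 24 - 2w
s[4] = 48 + 5w
s[5] = -120 + w
So -120 + w = -125, giving w = -5.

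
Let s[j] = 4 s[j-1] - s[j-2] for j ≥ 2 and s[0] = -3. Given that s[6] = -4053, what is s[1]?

-6

Let s[1] = y.
s[2] = 3 + 4y
s[3] = 12 + 15y
s[4] = 45 + 56y
s[5] = 168 + 209y
s[6] = 627 + 780y
So 627 + 780y = -4053, giving y = -6.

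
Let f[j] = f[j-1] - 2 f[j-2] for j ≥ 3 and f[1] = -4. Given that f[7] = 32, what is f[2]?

Let f[2] = y.
f[3] = 8 + y
f[4] = 8 - y
f[5] = -8 - 3y
f[6] = -24 - y
f[7] = -8 + 5y
So -8 + 5y = 32, giving y = 8.

8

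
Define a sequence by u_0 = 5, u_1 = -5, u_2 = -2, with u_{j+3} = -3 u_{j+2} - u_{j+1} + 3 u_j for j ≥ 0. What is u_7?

u_3 = -3(-2) - (-5) + 3(5) = 26
u_4 = -3(26) - (-2) + 3(-5) = -91
u_5 = -3(-91) - 26 + 3(-2) = 241
u_6 = -3(241) - (-91) + 3(26) = -554
u_7 = -3(-554) - 241 + 3(-91) = 1148

1148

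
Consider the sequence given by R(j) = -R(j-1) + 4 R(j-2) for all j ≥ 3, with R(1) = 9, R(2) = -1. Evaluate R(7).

R(3) = -(-1) + 4·9 = 37
R(4) = -37 + 4·(-1) = -41
R(5) = -(-41) + 4·37 = 189
R(6) = -189 + 4·(-41) = -353
R(7) = -(-353) + 4·189 = 1109

1109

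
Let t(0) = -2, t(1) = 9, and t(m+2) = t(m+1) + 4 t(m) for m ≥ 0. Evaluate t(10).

t(2) = 9 + 4(-2) = 1
t(3) = 1 + 4(9) = 37
t(4) = 37 + 4(1) = 41
t(5) = 41 + 4(37) = 189
t(6) = 189 + 4(41) = 353
t(7) = 353 + 4(189) = 1109
t(8) = 1109 + 4(353) = 2521
t(9) = 2521 + 4(1109) = 6957
t(10) = 6957 + 4(2521) = 17041

17041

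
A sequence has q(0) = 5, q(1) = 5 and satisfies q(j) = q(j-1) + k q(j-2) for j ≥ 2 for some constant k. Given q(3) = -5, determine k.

q(2) = 5 + 5k
q(3) = 5 + 10k
So 5 + 10k = -5, giving k = -1.

-1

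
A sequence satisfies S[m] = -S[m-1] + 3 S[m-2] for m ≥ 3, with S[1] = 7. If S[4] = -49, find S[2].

-7

Let S[2] = z.
S[3] = 21 - z
S[4] = -21 + 4z
So -21 + 4z = -49, giving z = -7.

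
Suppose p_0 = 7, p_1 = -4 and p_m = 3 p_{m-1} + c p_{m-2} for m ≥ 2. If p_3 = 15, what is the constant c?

3

p_2 = -12 + 7c
p_3 = -36 + 17c
So -36 + 17c = 15, giving c = 3.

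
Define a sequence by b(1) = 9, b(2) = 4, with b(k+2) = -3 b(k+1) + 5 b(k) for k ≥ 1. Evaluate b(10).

-500411

b(3) = -3·4 + 5·9 = 33
b(4) = -3·33 + 5·4 = -79
b(5) = -3·(-79) + 5·33 = 402
b(6) = -3·402 + 5·(-79) = -1601
b(7) = -3·(-1601) + 5·402 = 6813
b(8) = -3·6813 + 5·(-1601) = -28444
b(9) = -3·(-28444) + 5·6813 = 119397
b(10) = -3·119397 + 5·(-28444) = -500411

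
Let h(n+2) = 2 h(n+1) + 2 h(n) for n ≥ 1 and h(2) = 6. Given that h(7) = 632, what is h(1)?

-1

Let h(1) = z.
h(3) = 12 + 2z
h(4) = 36 + 4z
h(5) = 96 + 12z
h(6) = 264 + 32z
h(7) = 720 + 88z
So 720 + 88z = 632, giving z = -1.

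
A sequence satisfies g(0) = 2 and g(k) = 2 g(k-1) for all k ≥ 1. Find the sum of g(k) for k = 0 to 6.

254

g(1) = 2·2 = 4
g(2) = 2·4 = 8
g(3) = 2·8 = 16
g(4) = 2·16 = 32
g(5) = 2·32 = 64
g(6) = 2·64 = 128
Sum = 2 + 4 + 8 + 16 + 32 + 64 + 128 = 254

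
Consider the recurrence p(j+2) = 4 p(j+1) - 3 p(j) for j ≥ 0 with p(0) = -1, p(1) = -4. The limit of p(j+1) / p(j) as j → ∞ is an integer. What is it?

The characteristic equation is r^2 - 4r + 3 = 0, which factors as (r - 3)(r - 1) = 0.
So the roots are 3 and 1. Since |3| > |1| and the coefficient of 3^j is non-zero, the ratio tends to 3.

3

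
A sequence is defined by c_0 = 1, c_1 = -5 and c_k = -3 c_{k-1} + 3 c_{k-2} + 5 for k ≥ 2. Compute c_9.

-241375

c_2 = -3·(-5) + 3·1 + 5 = 23
c_3 = -3·23 + 3·(-5) + 5 = -79
c_4 = -3·(-79) + 3·23 + 5 = 311
c_5 = -3·311 + 3·(-79) + 5 = -1165
c_6 = -3·(-1165) + 3·311 + 5 = 4433
c_7 = -3·4433 + 3·(-1165) + 5 = -16789
c_8 = -3·(-16789) + 3·4433 + 5 = 63671
c_9 = -3·63671 + 3·(-16789) + 5 = -241375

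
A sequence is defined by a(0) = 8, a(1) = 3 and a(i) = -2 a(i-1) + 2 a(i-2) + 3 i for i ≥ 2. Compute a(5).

-175

a(2) = -2(3) + 2(8) + 6 = 16
a(3) = -2(16) + 2(3) + 9 = -17
a(4) = -2(-17) + 2(16) + 12 = 78
a(5) = -2(78) + 2(-17) + 15 = -175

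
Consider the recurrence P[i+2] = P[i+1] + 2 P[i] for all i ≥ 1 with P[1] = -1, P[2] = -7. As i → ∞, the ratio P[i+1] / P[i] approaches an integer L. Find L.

The characteristic equation is r^2 - r - 2 = 0, which factors as (r - 2)(r + 1) = 0.
So the roots are 2 and -1. Since |2| > |-1| and the coefficient of 2^i is non-zero, the ratio tends to 2.

2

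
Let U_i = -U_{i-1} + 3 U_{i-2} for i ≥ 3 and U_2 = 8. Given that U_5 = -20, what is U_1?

3

Let U_1 = y.
U_3 = -8 + 3y
U_4 = 32 - 3y
U_5 = -56 + 12y
So -56 + 12y = -20, giving y = 3.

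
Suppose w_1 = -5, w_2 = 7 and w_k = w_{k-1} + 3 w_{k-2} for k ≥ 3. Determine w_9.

64

w_3 = 7 + 3*(-5) = -8
w_4 = (-8) + 3*7 = 13
w_5 = 13 + 3*(-8) = -11
w_6 = (-11) + 3*13 = 28
w_7 = 28 + 3*(-11) = -5
w_8 = (-5) + 3*28 = 79
w_9 = 79 + 3*(-5) = 64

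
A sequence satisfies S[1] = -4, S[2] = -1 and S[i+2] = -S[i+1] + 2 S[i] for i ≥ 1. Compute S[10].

S[3] = -(-1) + 2·(-4) = -7
S[4] = -(-7) + 2·(-1) = 5
S[5] = -5 + 2·(-7) = -19
S[6] = -(-19) + 2·5 = 29
S[7] = -29 + 2·(-19) = -67
S[8] = -(-67) + 2·29 = 125
S[9] = -125 + 2·(-67) = -259
S[10] = -(-259) + 2·125 = 509

509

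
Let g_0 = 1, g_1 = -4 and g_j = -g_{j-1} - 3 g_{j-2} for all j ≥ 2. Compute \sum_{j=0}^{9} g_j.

45

g_2 = -(-4) - 3*1 = 1
g_3 = -1 - 3*(-4) = 11
g_4 = -11 - 3*1 = -14
g_5 = -(-14) - 3*11 = -19
g_6 = -(-19) - 3*(-14) = 61
g_7 = -61 - 3*(-19) = -4
g_8 = -(-4) - 3*61 = -179
g_9 = -(-179) - 3*(-4) = 191
Sum = 1 + (-4) + 1 + 11 + (-14) + (-19) + 61 + (-4) + (-179) + 191 = 45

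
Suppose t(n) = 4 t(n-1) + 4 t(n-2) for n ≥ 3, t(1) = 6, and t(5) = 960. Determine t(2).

5

Let t(2) = v.
t(3) = 24 + 4v
t(4) = 96 + 20v
t(5) = 480 + 96v
So 480 + 96v = 960, giving v = 5.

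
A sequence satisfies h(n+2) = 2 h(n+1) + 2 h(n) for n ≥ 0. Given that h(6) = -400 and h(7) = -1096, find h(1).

-7

Rearranging, h(n-2) = (h(n) - 2 h(n-1)) / 2.
h(5) = (-1096 - 2·(-400)) / 2 = -296/2 = -148
h(4) = (-400 - 2·(-148)) / 2 = -104/2 = -52
h(3) = (-148 - 2·(-52)) / 2 = -44/2 = -22
h(2) = (-52 - 2·(-22)) / 2 = -8/2 = -4
h(1) = (-22 - 2·(-4)) / 2 = -14/2 = -7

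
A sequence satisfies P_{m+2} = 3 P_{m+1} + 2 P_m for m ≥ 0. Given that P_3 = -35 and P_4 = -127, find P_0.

-4

Rearranging, P_{m-2} = (P_m - 3 P_{m-1}) / 2.
P_2 = (-127 - 3(-35)) / 2 = -22/2 = -11
P_1 = (-35 - 3(-11)) / 2 = -2/2 = -1
P_0 = (-11 - 3(-1)) / 2 = -8/2 = -4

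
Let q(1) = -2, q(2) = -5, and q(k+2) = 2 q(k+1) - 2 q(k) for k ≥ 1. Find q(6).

20

q(3) = 2*(-5) - 2*(-2) = -6
q(4) = 2*(-6) - 2*(-5) = -2
q(5) = 2*(-2) - 2*(-6) = 8
q(6) = 2*8 - 2*(-2) = 20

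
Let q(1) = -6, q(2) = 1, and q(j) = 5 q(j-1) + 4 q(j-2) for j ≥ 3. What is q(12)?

-103743451

q(3) = 5·1 + 4·(-6) = -19
q(4) = 5·(-19) + 4·1 = -91
q(5) = 5·(-91) + 4·(-19) = -531
q(6) = 5·(-531) + 4·(-91) = -3019
q(7) = 5·(-3019) + 4·(-531) = -17219
q(8) = 5·(-17219) + 4·(-3019) = -98171
q(9) = 5·(-98171) + 4·(-17219) = -559731
q(10) = 5·(-559731) + 4·(-98171) = -3191339
q(11) = 5·(-3191339) + 4·(-559731) = -18195619
q(12) = 5·(-18195619) + 4·(-3191339) = -103743451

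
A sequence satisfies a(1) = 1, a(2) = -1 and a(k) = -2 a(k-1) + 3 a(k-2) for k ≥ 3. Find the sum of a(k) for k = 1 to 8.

a(3) = -2·(-1) + 3·1 = 5
a(4) = -2·5 + 3·(-1) = -13
a(5) = -2·(-13) + 3·5 = 41
a(6) = -2·41 + 3·(-13) = -121
a(7) = -2·(-121) + 3·41 = 365
a(8) = -2·365 + 3·(-121) = -1093
Sum = 1 + (-1) + 5 + (-13) + 41 + (-121) + 365 + (-1093) = -816

-816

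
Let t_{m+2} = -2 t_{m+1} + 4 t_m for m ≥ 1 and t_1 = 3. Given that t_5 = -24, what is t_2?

Let t_2 = y.
t_3 = 12 - 2y
t_4 = -24 + 8y
t_5 = 96 - 24y
So 96 - 24y = -24, giving y = 5.

5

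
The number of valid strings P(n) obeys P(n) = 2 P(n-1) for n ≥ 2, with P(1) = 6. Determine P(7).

P(2) = 2(6) = 12
P(3) = 2(12) = 24
P(4) = 2(24) = 48
P(5) = 2(48) = 96
P(6) = 2(96) = 192
P(7) = 2(192) = 384

384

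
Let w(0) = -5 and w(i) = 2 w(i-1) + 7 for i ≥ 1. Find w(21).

The fixed point is 7/(1 - 2) = -7, so w(i) + 7 = 2(w(i-1) + 7).
Hence w(i) = 2·2^i - 7.
w(21) = 2·2^{21} - 7 = 2·2097152 - 7 = 4194297.

4194297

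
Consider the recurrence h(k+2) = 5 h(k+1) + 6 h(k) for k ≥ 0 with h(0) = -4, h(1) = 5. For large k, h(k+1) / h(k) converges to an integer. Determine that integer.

6

The characteristic equation is r^2 - 5r - 6 = 0, which factors as (r - 6)(r + 1) = 0.
So the roots are 6 and -1. Since |6| > |-1| and the coefficient of 6^k is non-zero, the ratio tends to 6.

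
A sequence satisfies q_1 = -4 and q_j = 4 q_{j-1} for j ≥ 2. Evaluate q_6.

q_2 = 4·(-4) = -16
q_3 = 4·(-16) = -64
q_4 = 4·(-64) = -256
q_5 = 4·(-256) = -1024
q_6 = 4·(-1024) = -4096

-4096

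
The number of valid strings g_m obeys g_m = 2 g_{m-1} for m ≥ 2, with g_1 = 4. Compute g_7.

g_2 = 2*4 = 8
g_3 = 2*8 = 16
g_4 = 2*16 = 32
g_5 = 2*32 = 64
g_6 = 2*64 = 128
g_7 = 2*128 = 256

256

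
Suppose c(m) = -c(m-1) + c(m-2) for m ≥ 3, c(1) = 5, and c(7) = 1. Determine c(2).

3

Let c(2) = y.
c(3) = 5 - y
c(4) = -5 + 2y
c(5) = 10 - 3y
c(6) = -15 + 5y
c(7) = 25 - 8y
So 25 - 8y = 1, giving y = 3.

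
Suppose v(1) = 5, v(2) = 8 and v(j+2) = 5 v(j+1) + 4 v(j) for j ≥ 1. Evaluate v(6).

10828

v(3) = 5*8 + 4*5 = 60
v(4) = 5*60 + 4*8 = 332
v(5) = 5*332 + 4*60 = 1900
v(6) = 5*1900 + 4*332 = 10828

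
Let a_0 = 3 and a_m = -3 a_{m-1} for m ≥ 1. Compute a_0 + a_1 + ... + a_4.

a_1 = -3(3) = -9
a_2 = -3(-9) = 27
a_3 = -3(27) = -81
a_4 = -3(-81) = 243
Sum = 3 + (-9) + 27 + (-81) + 243 = 183

183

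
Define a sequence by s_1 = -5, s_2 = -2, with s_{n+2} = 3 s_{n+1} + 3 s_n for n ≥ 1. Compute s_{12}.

s_3 = 3(-2) + 3(-5) = -21
s_4 = 3(-21) + 3(-2) = -69
s_5 = 3(-69) + 3(-21) = -270
s_6 = 3(-270) + 3(-69) = -1017
s_7 = 3(-1017) + 3(-270) = -3861
s_8 = 3(-3861) + 3(-1017) = -14634
s_9 = 3(-14634) + 3(-3861) = -55485
s_{10} = 3(-55485) + 3(-14634) = -210357
s_{11} = 3(-210357) + 3(-55485) = -797526
s_{12} = 3(-797526) + 3(-210357) = -3023649

-3023649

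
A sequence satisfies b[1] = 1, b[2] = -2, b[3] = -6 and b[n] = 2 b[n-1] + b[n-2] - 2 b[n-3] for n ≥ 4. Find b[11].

b[4] = 2·(-6) + (-2) - 2·1 = -16
b[5] = 2·(-16) + (-6) - 2·(-2) = -34
b[6] = 2·(-34) + (-16) - 2·(-6) = -72
b[7] = 2·(-72) + (-34) - 2·(-16) = -146
b[8] = 2·(-146) + (-72) - 2·(-34) = -296
b[9] = 2·(-296) + (-146) - 2·(-72) = -594
b[10] = 2·(-594) + (-296) - 2·(-146) = -1192
b[11] = 2·(-1192) + (-594) - 2·(-296) = -2386

-2386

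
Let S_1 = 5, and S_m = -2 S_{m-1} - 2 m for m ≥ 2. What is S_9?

1558

S_2 = -2*5 - 4 = -14
S_3 = -2*(-14) - 6 = 22
S_4 = -2*22 - 8 = -52
S_5 = -2*(-52) - 10 = 94
S_6 = -2*94 - 12 = -200
S_7 = -2*(-200) - 14 = 386
S_8 = -2*386 - 16 = -788
S_9 = -2*(-788) - 18 = 1558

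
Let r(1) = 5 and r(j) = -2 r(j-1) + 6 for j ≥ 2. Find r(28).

The fixed point is 6/(1 + 2) = 2, so r(j) - 2 = -2(r(j-1) - 2).
Hence r(j) = 3·(-2)^{j-1} + 2.
r(28) = 3·(-2)^{27} + 2 = 3·-134217728 + 2 = -402653182.

-402653182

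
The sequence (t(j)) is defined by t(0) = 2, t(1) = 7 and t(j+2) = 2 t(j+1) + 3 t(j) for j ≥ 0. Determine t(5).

547

t(2) = 2*7 + 3*2 = 20
t(3) = 2*20 + 3*7 = 61
t(4) = 2*61 + 3*20 = 182
t(5) = 2*182 + 3*61 = 547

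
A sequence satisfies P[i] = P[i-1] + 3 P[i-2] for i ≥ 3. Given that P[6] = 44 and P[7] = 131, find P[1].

3

Rearranging, P[i-2] = (P[i] - P[i-1]) / 3.
P[5] = (131 - 44) / 3 = 87/3 = 29
P[4] = (44 - 29) / 3 = 15/3 = 5
P[3] = (29 - 5) / 3 = 24/3 = 8
P[2] = (5 - 8) / 3 = -3/3 = -1
P[1] = (8 - (-1)) / 3 = 9/3 = 3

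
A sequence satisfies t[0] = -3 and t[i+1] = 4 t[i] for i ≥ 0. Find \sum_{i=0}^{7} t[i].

t[1] = 4(-3) = -12
t[2] = 4(-12) = -48
t[3] = 4(-48) = -192
t[4] = 4(-192) = -768
t[5] = 4(-768) = -3072
t[6] = 4(-3072) = -12288
t[7] = 4(-12288) = -49152
Sum = (-3) + (-12) + (-48) + (-192) + (-768) + (-3072) + (-12288) + (-49152) = -65535

-65535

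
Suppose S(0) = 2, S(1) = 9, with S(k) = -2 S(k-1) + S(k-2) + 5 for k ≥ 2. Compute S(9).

S(2) = -2(9) + 2 + 5 = -11
S(3) = -2(-11) + 9 + 5 = 36
S(4) = -2(36) + (-11) + 5 = -78
S(5) = -2(-78) + 36 + 5 = 197
S(6) = -2(197) + (-78) + 5 = -467
S(7) = -2(-467) + 197 + 5 = 1136
S(8) = -2(1136) + (-467) + 5 = -2734
S(9) = -2(-2734) + 1136 + 5 = 6609

6609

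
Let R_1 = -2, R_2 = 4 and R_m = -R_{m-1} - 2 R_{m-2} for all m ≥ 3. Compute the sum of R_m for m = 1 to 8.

-6

R_3 = -4 - 2·(-2) = 0
R_4 = -0 - 2·4 = -8
R_5 = -(-8) - 2·0 = 8
R_6 = -8 - 2·(-8) = 8
R_7 = -8 - 2·8 = -24
R_8 = -(-24) - 2·8 = 8
Sum = (-2) + 4 + 0 + (-8) + 8 + 8 + (-24) + 8 = -6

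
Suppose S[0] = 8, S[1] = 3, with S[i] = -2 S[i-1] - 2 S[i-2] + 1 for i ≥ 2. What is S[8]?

125

S[2] = -2·3 - 2·8 + 1 = -21
S[3] = -2·(-21) - 2·3 + 1 = 37
S[4] = -2·37 - 2·(-21) + 1 = -31
S[5] = -2·(-31) - 2·37 + 1 = -11
S[6] = -2·(-11) - 2·(-31) + 1 = 85
S[7] = -2·85 - 2·(-11) + 1 = -147
S[8] = -2·(-147) - 2·85 + 1 = 125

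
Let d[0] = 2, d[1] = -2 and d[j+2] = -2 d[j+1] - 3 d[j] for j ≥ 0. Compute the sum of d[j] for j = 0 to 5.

d[2] = -2·(-2) - 3·2 = -2
d[3] = -2·(-2) - 3·(-2) = 10
d[4] = -2·10 - 3·(-2) = -14
d[5] = -2·(-14) - 3·10 = -2
Sum = 2 + (-2) + (-2) + 10 + (-14) + (-2) = -8

-8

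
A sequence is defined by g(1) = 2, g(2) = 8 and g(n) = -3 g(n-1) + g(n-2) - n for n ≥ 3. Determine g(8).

9554

g(3) = -3(8) + 2 - 3 = -25
g(4) = -3(-25) + 8 - 4 = 79
g(5) = -3(79) + (-25) - 5 = -267
g(6) = -3(-267) + 79 - 6 = 874
g(7) = -3(874) + (-267) - 7 = -2896
g(8) = -3(-2896) + 874 - 8 = 9554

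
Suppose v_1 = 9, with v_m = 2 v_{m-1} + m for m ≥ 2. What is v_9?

3061

v_2 = 2*9 + 2 = 20
v_3 = 2*20 + 3 = 43
v_4 = 2*43 + 4 = 90
v_5 = 2*90 + 5 = 185
v_6 = 2*185 + 6 = 376
v_7 = 2*376 + 7 = 759
v_8 = 2*759 + 8 = 1526
v_9 = 2*1526 + 9 = 3061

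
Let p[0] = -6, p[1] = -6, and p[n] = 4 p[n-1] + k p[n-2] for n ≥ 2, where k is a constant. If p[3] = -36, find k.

-2

p[2] = -24 - 6k
p[3] = -96 - 30k
So -96 - 30k = -36, giving k = -2.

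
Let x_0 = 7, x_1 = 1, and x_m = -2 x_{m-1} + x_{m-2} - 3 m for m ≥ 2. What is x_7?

x_2 = -2*1 + 7 - 6 = -1
x_3 = -2*(-1) + 1 - 9 = -6
x_4 = -2*(-6) + (-1) - 12 = -1
x_5 = -2*(-1) + (-6) - 15 = -19
x_6 = -2*(-19) + (-1) - 18 = 19
x_7 = -2*19 + (-19) - 21 = -78

-78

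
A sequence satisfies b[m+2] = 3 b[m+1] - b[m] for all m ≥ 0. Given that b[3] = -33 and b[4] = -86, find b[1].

-6

Rearranging, b[m-2] = -(b[m] - 3 b[m-1]).
b[2] = -(-86 - 3*(-33)) = -13
b[1] = -(-33 - 3*(-13)) = -6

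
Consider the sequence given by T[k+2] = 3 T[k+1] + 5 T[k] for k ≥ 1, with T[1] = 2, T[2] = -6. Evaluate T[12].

T[3] = 3·(-6) + 5·2 = -8
T[4] = 3·(-8) + 5·(-6) = -54
T[5] = 3·(-54) + 5·(-8) = -202
T[6] = 3·(-202) + 5·(-54) = -876
T[7] = 3·(-876) + 5·(-202) = -3638
T[8] = 3·(-3638) + 5·(-876) = -15294
T[9] = 3·(-15294) + 5·(-3638) = -64072
T[10] = 3·(-64072) + 5·(-15294) = -268686
T[11] = 3·(-268686) + 5·(-64072) = -1126418
T[12] = 3·(-1126418) + 5·(-268686) = -4722684

-4722684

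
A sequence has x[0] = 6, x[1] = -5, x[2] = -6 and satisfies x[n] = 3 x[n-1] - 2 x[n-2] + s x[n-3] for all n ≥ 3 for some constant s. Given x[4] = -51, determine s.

x[3] = -8 + 6s
x[4] = -12 + 13s
So -12 + 13s = -51, giving s = -3.

-3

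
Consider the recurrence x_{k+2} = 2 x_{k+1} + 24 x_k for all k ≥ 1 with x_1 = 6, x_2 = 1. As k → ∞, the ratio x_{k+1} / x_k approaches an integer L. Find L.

The characteristic equation is r^2 - 2r - 24 = 0, which factors as (r - 6)(r + 4) = 0.
So the roots are 6 and -4. Since |6| > |-4| and the coefficient of 6^k is non-zero, the ratio tends to 6.

6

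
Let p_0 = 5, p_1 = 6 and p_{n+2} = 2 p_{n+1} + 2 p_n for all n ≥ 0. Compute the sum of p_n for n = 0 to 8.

13653

p_2 = 2*6 + 2*5 = 22
p_3 = 2*22 + 2*6 = 56
p_4 = 2*56 + 2*22 = 156
p_5 = 2*156 + 2*56 = 424
p_6 = 2*424 + 2*156 = 1160
p_7 = 2*1160 + 2*424 = 3168
p_8 = 2*3168 + 2*1160 = 8656
Sum = 5 + 6 + 22 + 56 + 156 + 424 + 1160 + 3168 + 8656 = 13653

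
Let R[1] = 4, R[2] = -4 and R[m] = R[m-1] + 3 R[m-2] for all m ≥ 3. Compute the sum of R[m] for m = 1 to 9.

488

R[3] = (-4) + 3(4) = 8
R[4] = 8 + 3(-4) = -4
R[5] = (-4) + 3(8) = 20
R[6] = 20 + 3(-4) = 8
R[7] = 8 + 3(20) = 68
R[8] = 68 + 3(8) = 92
R[9] = 92 + 3(68) = 296
Sum = 4 + (-4) + 8 + (-4) + 20 + 8 + 68 + 92 + 296 = 488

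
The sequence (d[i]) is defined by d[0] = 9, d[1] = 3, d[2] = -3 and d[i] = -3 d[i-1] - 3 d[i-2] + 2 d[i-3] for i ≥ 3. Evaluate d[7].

-195

d[3] = -3·(-3) - 3·3 + 2·9 = 18
d[4] = -3·18 - 3·(-3) + 2·3 = -39
d[5] = -3·(-39) - 3·18 + 2·(-3) = 57
d[6] = -3·57 - 3·(-39) + 2·18 = -18
d[7] = -3·(-18) - 3·57 + 2·(-39) = -195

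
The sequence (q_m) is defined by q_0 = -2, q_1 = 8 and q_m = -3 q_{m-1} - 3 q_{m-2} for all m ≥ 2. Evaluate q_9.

-810

q_2 = -3(8) - 3(-2) = -18
q_3 = -3(-18) - 3(8) = 30
q_4 = -3(30) - 3(-18) = -36
q_5 = -3(-36) - 3(30) = 18
q_6 = -3(18) - 3(-36) = 54
q_7 = -3(54) - 3(18) = -216
q_8 = -3(-216) - 3(54) = 486
q_9 = -3(486) - 3(-216) = -810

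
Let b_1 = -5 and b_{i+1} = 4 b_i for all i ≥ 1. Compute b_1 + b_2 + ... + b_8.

b_2 = 4(-5) = -20
b_3 = 4(-20) = -80
b_4 = 4(-80) = -320
b_5 = 4(-320) = -1280
b_6 = 4(-1280) = -5120
b_7 = 4(-5120) = -20480
b_8 = 4(-20480) = -81920
Sum = (-5) + (-20) + (-80) + (-320) + (-1280) + (-5120) + (-20480) + (-81920) = -109225

-109225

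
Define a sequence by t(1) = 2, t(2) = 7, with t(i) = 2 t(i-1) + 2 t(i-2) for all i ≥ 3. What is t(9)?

t(3) = 2*7 + 2*2 = 18
t(4) = 2*18 + 2*7 = 50
t(5) = 2*50 + 2*18 = 136
t(6) = 2*136 + 2*50 = 372
t(7) = 2*372 + 2*136 = 1016
t(8) = 2*1016 + 2*372 = 2776
t(9) = 2*2776 + 2*1016 = 7584

7584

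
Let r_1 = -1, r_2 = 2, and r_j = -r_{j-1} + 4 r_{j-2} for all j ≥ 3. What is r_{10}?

r_3 = -2 + 4·(-1) = -6
r_4 = -(-6) + 4·2 = 14
r_5 = -14 + 4·(-6) = -38
r_6 = -(-38) + 4·14 = 94
r_7 = -94 + 4·(-38) = -246
r_8 = -(-246) + 4·94 = 622
r_9 = -622 + 4·(-246) = -1606
r_{10} = -(-1606) + 4·622 = 4094

4094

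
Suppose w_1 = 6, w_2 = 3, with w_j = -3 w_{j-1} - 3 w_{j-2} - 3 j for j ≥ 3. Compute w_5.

w_3 = -3(3) - 3(6) - 9 = -36
w_4 = -3(-36) - 3(3) - 12 = 87
w_5 = -3(87) - 3(-36) - 15 = -168

-168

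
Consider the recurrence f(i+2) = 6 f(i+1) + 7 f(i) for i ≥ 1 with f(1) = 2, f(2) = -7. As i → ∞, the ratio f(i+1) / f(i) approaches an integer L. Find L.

7

The characteristic equation is r^2 - 6r - 7 = 0, which factors as (r - 7)(r + 1) = 0.
So the roots are 7 and -1. Since |7| > |-1| and the coefficient of 7^i is non-zero, the ratio tends to 7.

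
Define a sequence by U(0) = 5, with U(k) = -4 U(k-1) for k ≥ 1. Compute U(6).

20480

U(1) = -4*5 = -20
U(2) = -4*(-20) = 80
U(3) = -4*80 = -320
U(4) = -4*(-320) = 1280
U(5) = -4*1280 = -5120
U(6) = -4*(-5120) = 20480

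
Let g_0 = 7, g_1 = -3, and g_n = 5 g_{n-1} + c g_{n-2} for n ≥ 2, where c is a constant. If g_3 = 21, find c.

g_2 = -15 + 7c
g_3 = -75 + 32c
So -75 + 32c = 21, giving c = 3.

3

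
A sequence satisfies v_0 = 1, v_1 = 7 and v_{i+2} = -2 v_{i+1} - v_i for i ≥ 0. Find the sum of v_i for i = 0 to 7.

v_2 = -2*7 - 1 = -15
v_3 = -2*(-15) - 7 = 23
v_4 = -2*23 - (-15) = -31
v_5 = -2*(-31) - 23 = 39
v_6 = -2*39 - (-31) = -47
v_7 = -2*(-47) - 39 = 55
Sum = 1 + 7 + (-15) + 23 + (-31) + 39 + (-47) + 55 = 32

32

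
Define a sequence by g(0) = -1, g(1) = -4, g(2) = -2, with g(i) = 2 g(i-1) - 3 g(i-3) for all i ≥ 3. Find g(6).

55

g(3) = 2*(-2) - 3*(-1) = -1
g(4) = 2*(-1) - 3*(-4) = 10
g(5) = 2*10 - 3*(-2) = 26
g(6) = 2*26 - 3*(-1) = 55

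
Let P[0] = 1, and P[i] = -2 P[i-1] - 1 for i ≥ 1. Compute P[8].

341

P[1] = -2*1 - 1 = -3
P[2] = -2*(-3) - 1 = 5
P[3] = -2*5 - 1 = -11
P[4] = -2*(-11) - 1 = 21
P[5] = -2*21 - 1 = -43
P[6] = -2*(-43) - 1 = 85
P[7] = -2*85 - 1 = -171
P[8] = -2*(-171) - 1 = 341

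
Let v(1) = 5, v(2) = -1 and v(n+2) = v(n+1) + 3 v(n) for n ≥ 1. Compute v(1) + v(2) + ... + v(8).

v(3) = (-1) + 3(5) = 14
v(4) = 14 + 3(-1) = 11
v(5) = 11 + 3(14) = 53
v(6) = 53 + 3(11) = 86
v(7) = 86 + 3(53) = 245
v(8) = 245 + 3(86) = 503
Sum = 5 + (-1) + 14 + 11 + 53 + 86 + 245 + 503 = 916

916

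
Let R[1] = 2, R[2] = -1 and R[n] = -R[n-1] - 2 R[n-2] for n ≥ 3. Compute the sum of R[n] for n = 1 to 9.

R[3] = -(-1) - 2(2) = -3
R[4] = -(-3) - 2(-1) = 5
R[5] = -5 - 2(-3) = 1
R[6] = -1 - 2(5) = -11
R[7] = -(-11) - 2(1) = 9
R[8] = -9 - 2(-11) = 13
R[9] = -13 - 2(9) = -31
Sum = 2 + (-1) + (-3) + 5 + 1 + (-11) + 9 + 13 + (-31) = -16

-16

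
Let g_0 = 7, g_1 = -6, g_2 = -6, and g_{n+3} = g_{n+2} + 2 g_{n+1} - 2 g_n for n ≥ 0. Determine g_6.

g_3 = (-6) + 2*(-6) - 2*7 = -32
g_4 = (-32) + 2*(-6) - 2*(-6) = -32
g_5 = (-32) + 2*(-32) - 2*(-6) = -84
g_6 = (-84) + 2*(-32) - 2*(-32) = -84

-84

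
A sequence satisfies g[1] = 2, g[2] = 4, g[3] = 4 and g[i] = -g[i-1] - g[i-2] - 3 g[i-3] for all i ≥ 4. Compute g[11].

196

g[4] = -4 - 4 - 3*2 = -14
g[5] = -(-14) - 4 - 3*4 = -2
g[6] = -(-2) - (-14) - 3*4 = 4
g[7] = -4 - (-2) - 3*(-14) = 40
g[8] = -40 - 4 - 3*(-2) = -38
g[9] = -(-38) - 40 - 3*4 = -14
g[10] = -(-14) - (-38) - 3*40 = -68
g[11] = -(-68) - (-14) - 3*(-38) = 196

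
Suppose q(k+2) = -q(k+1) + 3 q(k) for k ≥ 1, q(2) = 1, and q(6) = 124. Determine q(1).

-5

Let q(1) = x.
q(3) = -1 + 3x
q(4) = 4 - 3x
q(5) = -7 + 12x
q(6) = 19 - 21x
So 19 - 21x = 124, giving x = -5.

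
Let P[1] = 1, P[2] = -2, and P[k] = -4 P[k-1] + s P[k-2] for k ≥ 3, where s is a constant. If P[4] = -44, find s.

P[3] = 8 + s
P[4] = -32 - 6s
So -32 - 6s = -44, giving s = 2.

2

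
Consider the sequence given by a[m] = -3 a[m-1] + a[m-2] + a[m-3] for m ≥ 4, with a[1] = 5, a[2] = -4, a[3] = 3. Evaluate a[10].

a[4] = -3(3) + (-4) + 5 = -8
a[5] = -3(-8) + 3 + (-4) = 23
a[6] = -3(23) + (-8) + 3 = -74
a[7] = -3(-74) + 23 + (-8) = 237
a[8] = -3(237) + (-74) + 23 = -762
a[9] = -3(-762) + 237 + (-74) = 2449
a[10] = -3(2449) + (-762) + 237 = -7872

-7872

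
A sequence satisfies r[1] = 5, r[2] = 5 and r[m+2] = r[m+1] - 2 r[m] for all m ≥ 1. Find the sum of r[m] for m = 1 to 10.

-110

r[3] = 5 - 2·5 = -5
r[4] = (-5) - 2·5 = -15
r[5] = (-15) - 2·(-5) = -5
r[6] = (-5) - 2·(-15) = 25
r[7] = 25 - 2·(-5) = 35
r[8] = 35 - 2·25 = -15
r[9] = (-15) - 2·35 = -85
r[10] = (-85) - 2·(-15) = -55
Sum = 5 + 5 + (-5) + (-15) + (-5) + 25 + 35 + (-15) + (-85) + (-55) = -110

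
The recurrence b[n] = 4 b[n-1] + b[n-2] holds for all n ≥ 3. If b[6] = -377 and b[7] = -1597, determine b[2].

-1

Rearranging, b[n-2] = b[n] - 4 b[n-1].
b[5] = -1597 - 4*(-377) = -89
b[4] = -377 - 4*(-89) = -21
b[3] = -89 - 4*(-21) = -5
b[2] = -21 - 4*(-5) = -1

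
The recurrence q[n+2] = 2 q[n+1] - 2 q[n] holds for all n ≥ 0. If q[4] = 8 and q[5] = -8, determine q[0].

-2

Rearranging, q[n-2] = (q[n] - 2 q[n-1]) / -2.
q[3] = (-8 - 2·8) / -2 = -24/-2 = 12
q[2] = (8 - 2·12) / -2 = -16/-2 = 8
q[1] = (12 - 2·8) / -2 = -4/-2 = 2
q[0] = (8 - 2·2) / -2 = 4/-2 = -2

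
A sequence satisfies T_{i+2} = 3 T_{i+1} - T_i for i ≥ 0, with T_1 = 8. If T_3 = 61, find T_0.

Let T_0 = v.
T_2 = 24 - v
T_3 = 64 - 3v
So 64 - 3v = 61, giving v = 1.

1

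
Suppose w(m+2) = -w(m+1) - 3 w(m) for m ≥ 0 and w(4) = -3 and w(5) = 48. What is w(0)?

Rearranging, w(m-2) = (w(m) + w(m-1)) / -3.
w(3) = (48 + (-3)) / -3 = 45/-3 = -15
w(2) = (-3 + (-15)) / -3 = -18/-3 = 6
w(1) = (-15 + 6) / -3 = -9/-3 = 3
w(0) = (6 + 3) / -3 = 9/-3 = -3

-3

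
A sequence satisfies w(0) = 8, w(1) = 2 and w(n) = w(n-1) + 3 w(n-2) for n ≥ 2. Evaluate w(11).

33182

w(2) = 2 + 3·8 = 26
w(3) = 26 + 3·2 = 32
w(4) = 32 + 3·26 = 110
w(5) = 110 + 3·32 = 206
w(6) = 206 + 3·110 = 536
w(7) = 536 + 3·206 = 1154
w(8) = 1154 + 3·536 = 2762
w(9) = 2762 + 3·1154 = 6224
w(10) = 6224 + 3·2762 = 14510
w(11) = 14510 + 3·6224 = 33182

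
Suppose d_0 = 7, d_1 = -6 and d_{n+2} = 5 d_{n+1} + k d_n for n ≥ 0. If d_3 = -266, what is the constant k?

-4

d_2 = -30 + 7k
d_3 = -150 + 29k
So -150 + 29k = -266, giving k = -4.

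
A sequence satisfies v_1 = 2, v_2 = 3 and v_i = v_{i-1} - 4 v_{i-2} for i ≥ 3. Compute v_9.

v_3 = 3 - 4·2 = -5
v_4 = (-5) - 4·3 = -17
v_5 = (-17) - 4·(-5) = 3
v_6 = 3 - 4·(-17) = 71
v_7 = 71 - 4·3 = 59
v_8 = 59 - 4·71 = -225
v_9 = (-225) - 4·59 = -461

-461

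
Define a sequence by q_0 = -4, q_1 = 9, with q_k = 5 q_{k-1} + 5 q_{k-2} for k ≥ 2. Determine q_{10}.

39346875

q_2 = 5·9 + 5·(-4) = 25
q_3 = 5·25 + 5·9 = 170
q_4 = 5·170 + 5·25 = 975
q_5 = 5·975 + 5·170 = 5725
q_6 = 5·5725 + 5·975 = 33500
q_7 = 5·33500 + 5·5725 = 196125
q_8 = 5·196125 + 5·33500 = 1148125
q_9 = 5·1148125 + 5·196125 = 6721250
q_{10} = 5·6721250 + 5·1148125 = 39346875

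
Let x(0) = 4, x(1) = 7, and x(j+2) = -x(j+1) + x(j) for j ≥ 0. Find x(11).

403

x(2) = -7 + 4 = -3
x(3) = -(-3) + 7 = 10
x(4) = -10 + (-3) = -13
x(5) = -(-13) + 10 = 23
x(6) = -23 + (-13) = -36
x(7) = -(-36) + 23 = 59
x(8) = -59 + (-36) = -95
x(9) = -(-95) + 59 = 154
x(10) = -154 + (-95) = -249
x(11) = -(-249) + 154 = 403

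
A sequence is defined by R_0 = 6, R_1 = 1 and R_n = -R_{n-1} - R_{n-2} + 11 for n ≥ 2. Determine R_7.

1

R_2 = -1 - 6 + 11 = 4
R_3 = -4 - 1 + 11 = 6
R_4 = -6 - 4 + 11 = 1
R_5 = -1 - 6 + 11 = 4
R_6 = -4 - 1 + 11 = 6
R_7 = -6 - 4 + 11 = 1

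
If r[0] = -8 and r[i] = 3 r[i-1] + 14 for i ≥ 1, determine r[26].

-2541865828336

The fixed point is 14/(1 - 3) = -7, so r[i] + 7 = 3(r[i-1] + 7).
Hence r[i] = -1·3^i - 7.
r[26] = -1·3^{26} - 7 = -1·2541865828329 - 7 = -2541865828336.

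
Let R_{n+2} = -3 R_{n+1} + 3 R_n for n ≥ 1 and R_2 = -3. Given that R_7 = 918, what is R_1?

-2

Let R_1 = w.
R_3 = 9 + 3w
R_4 = -36 - 9w
R_5 = 135 + 36w
R_6 = -513 - 135w
R_7 = 1944 + 513w
So 1944 + 513w = 918, giving w = -2.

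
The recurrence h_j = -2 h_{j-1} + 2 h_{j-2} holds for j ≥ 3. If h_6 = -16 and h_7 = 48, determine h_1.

6

Rearranging, h_{j-2} = (h_j + 2 h_{j-1}) / 2.
h_5 = (48 + 2(-16)) / 2 = 16/2 = 8
h_4 = (-16 + 2(8)) / 2 = 0/2 = 0
h_3 = (8 + 2(0)) / 2 = 8/2 = 4
h_2 = (0 + 2(4)) / 2 = 8/2 = 4
h_1 = (4 + 2(4)) / 2 = 12/2 = 6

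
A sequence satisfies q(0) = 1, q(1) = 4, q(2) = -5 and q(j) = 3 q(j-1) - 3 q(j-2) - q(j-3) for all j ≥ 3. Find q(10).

4055

q(3) = 3·(-5) - 3·4 - 1 = -28
q(4) = 3·(-28) - 3·(-5) - 4 = -73
q(5) = 3·(-73) - 3·(-28) - (-5) = -130
q(6) = 3·(-130) - 3·(-73) - (-28) = -143
q(7) = 3·(-143) - 3·(-130) - (-73) = 34
q(8) = 3·34 - 3·(-143) - (-130) = 661
q(9) = 3·661 - 3·34 - (-143) = 2024
q(10) = 3·2024 - 3·661 - 34 = 4055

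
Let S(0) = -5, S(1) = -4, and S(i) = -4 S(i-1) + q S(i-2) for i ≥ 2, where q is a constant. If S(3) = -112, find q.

S(2) = 16 - 5q
S(3) = -64 + 16q
So -64 + 16q = -112, giving q = -3.

-3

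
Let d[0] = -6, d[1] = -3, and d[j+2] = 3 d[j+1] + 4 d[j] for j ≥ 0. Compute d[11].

d[2] = 3(-3) + 4(-6) = -33
d[3] = 3(-33) + 4(-3) = -111
d[4] = 3(-111) + 4(-33) = -465
d[5] = 3(-465) + 4(-111) = -1839
d[6] = 3(-1839) + 4(-465) = -7377
d[7] = 3(-7377) + 4(-1839) = -29487
d[8] = 3(-29487) + 4(-7377) = -117969
d[9] = 3(-117969) + 4(-29487) = -471855
d[10] = 3(-471855) + 4(-117969) = -1887441
d[11] = 3(-1887441) + 4(-471855) = -7549743

-7549743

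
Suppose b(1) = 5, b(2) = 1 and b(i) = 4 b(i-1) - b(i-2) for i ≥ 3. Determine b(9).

b(3) = 4(1) - 5 = -1
b(4) = 4(-1) - 1 = -5
b(5) = 4(-5) - (-1) = -19
b(6) = 4(-19) - (-5) = -71
b(7) = 4(-71) - (-19) = -265
b(8) = 4(-265) - (-71) = -989
b(9) = 4(-989) - (-265) = -3691

-3691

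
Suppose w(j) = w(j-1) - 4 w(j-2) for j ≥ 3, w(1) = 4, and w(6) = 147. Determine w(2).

Let w(2) = y.
w(3) = -16 + y
w(4) = -16 - 3y
w(5) = 48 - 7y
w(6) = 112 + 5y
So 112 + 5y = 147, giving y = 7.

7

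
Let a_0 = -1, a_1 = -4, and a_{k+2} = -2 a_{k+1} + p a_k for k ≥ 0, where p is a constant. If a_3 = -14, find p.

-1

a_2 = 8 - p
a_3 = -16 - 2p
So -16 - 2p = -14, giving p = -1.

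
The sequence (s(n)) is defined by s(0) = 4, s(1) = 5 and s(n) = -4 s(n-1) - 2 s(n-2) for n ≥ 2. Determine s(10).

-558784

s(2) = -4(5) - 2(4) = -28
s(3) = -4(-28) - 2(5) = 102
s(4) = -4(102) - 2(-28) = -352
s(5) = -4(-352) - 2(102) = 1204
s(6) = -4(1204) - 2(-352) = -4112
s(7) = -4(-4112) - 2(1204) = 14040
s(8) = -4(14040) - 2(-4112) = -47936
s(9) = -4(-47936) - 2(14040) = 163664
s(10) = -4(163664) - 2(-47936) = -558784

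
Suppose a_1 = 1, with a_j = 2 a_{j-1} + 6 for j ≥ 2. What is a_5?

106

a_2 = 2·1 + 6 = 8
a_3 = 2·8 + 6 = 22
a_4 = 2·22 + 6 = 50
a_5 = 2·50 + 6 = 106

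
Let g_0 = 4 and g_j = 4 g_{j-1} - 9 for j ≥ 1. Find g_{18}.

The fixed point is -9/(1 - 4) = 3, so g_j - 3 = 4(g_{j-1} - 3).
Hence g_j = 1·4^j + 3.
g_{18} = 1·4^{18} + 3 = 1·68719476736 + 3 = 68719476739.

68719476739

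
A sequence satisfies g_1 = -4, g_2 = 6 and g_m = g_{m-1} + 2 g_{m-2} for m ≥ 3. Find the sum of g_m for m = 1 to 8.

170

g_3 = 6 + 2*(-4) = -2
g_4 = (-2) + 2*6 = 10
g_5 = 10 + 2*(-2) = 6
g_6 = 6 + 2*10 = 26
g_7 = 26 + 2*6 = 38
g_8 = 38 + 2*26 = 90
Sum = (-4) + 6 + (-2) + 10 + 6 + 26 + 38 + 90 = 170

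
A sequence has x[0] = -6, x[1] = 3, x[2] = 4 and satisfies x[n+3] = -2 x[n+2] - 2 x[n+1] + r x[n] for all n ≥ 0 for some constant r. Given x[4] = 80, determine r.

4

x[3] = -14 - 6r
x[4] = 20 + 15r
So 20 + 15r = 80, giving r = 4.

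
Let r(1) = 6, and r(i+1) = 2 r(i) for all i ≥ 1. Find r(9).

1536

r(2) = 2(6) = 12
r(3) = 2(12) = 24
r(4) = 2(24) = 48
r(5) = 2(48) = 96
r(6) = 2(96) = 192
r(7) = 2(192) = 384
r(8) = 2(384) = 768
r(9) = 2(768) = 1536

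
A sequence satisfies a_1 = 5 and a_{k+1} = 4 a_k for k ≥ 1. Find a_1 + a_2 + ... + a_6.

a_2 = 4(5) = 20
a_3 = 4(20) = 80
a_4 = 4(80) = 320
a_5 = 4(320) = 1280
a_6 = 4(1280) = 5120
Sum = 5 + 20 + 80 + 320 + 1280 + 5120 = 6825

6825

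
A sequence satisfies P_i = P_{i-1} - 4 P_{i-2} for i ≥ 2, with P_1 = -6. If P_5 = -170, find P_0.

Let P_0 = y.
P_2 = -6 - 4y
P_3 = 18 - 4y
P_4 = 42 + 12y
P_5 = -30 + 28y
So -30 + 28y = -170, giving y = -5.

-5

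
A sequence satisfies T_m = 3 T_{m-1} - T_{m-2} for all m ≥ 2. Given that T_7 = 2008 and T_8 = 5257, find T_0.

Rearranging, T_{m-2} = -(T_m - 3 T_{m-1}).
T_6 = -(5257 - 3*2008) = 767
T_5 = -(2008 - 3*767) = 293
T_4 = -(767 - 3*293) = 112
T_3 = -(293 - 3*112) = 43
T_2 = -(112 - 3*43) = 17
T_1 = -(43 - 3*17) = 8
T_0 = -(17 - 3*8) = 7

7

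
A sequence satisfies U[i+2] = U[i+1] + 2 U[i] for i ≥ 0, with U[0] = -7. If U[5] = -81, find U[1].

Let U[1] = z.
U[2] = -14 + z
U[3] = -14 + 3z
U[4] = -42 + 5z
U[5] = -70 + 11z
So -70 + 11z = -81, giving z = -1.

-1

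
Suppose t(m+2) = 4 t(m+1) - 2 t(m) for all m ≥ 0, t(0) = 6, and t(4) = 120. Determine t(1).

6

Let t(1) = y.
t(2) = -12 + 4y
t(3) = -48 + 14y
t(4) = -168 + 48y
So -168 + 48y = 120, giving y = 6.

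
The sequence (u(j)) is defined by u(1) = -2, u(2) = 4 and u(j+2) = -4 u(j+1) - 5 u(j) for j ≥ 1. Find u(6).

u(3) = -4(4) - 5(-2) = -6
u(4) = -4(-6) - 5(4) = 4
u(5) = -4(4) - 5(-6) = 14
u(6) = -4(14) - 5(4) = -76

-76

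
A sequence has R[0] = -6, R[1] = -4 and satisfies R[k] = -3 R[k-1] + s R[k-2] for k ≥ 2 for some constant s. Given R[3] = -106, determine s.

R[2] = 12 - 6s
R[3] = -36 + 14s
So -36 + 14s = -106, giving s = -5.

-5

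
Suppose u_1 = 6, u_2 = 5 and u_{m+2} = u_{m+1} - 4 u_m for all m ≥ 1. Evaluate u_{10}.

2001

u_3 = 5 - 4(6) = -19
u_4 = (-19) - 4(5) = -39
u_5 = (-39) - 4(-19) = 37
u_6 = 37 - 4(-39) = 193
u_7 = 193 - 4(37) = 45
u_8 = 45 - 4(193) = -727
u_9 = (-727) - 4(45) = -907
u_{10} = (-907) - 4(-727) = 2001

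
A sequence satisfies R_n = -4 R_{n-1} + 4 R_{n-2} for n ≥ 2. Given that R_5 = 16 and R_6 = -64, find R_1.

5

Rearranging, R_{n-2} = (R_n + 4 R_{n-1}) / 4.
R_4 = (-64 + 4*16) / 4 = 0/4 = 0
R_3 = (16 + 4*0) / 4 = 16/4 = 4
R_2 = (0 + 4*4) / 4 = 16/4 = 4
R_1 = (4 + 4*4) / 4 = 20/4 = 5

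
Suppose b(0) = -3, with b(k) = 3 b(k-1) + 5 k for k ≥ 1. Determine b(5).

b(1) = 3*(-3) + 5 = -4
b(2) = 3*(-4) + 10 = -2
b(3) = 3*(-2) + 15 = 9
b(4) = 3*9 + 20 = 47
b(5) = 3*47 + 25 = 166

166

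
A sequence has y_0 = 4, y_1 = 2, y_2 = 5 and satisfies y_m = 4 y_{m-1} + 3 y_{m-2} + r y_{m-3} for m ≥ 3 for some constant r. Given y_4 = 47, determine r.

-4

y_3 = 26 + 4r
y_4 = 119 + 18r
So 119 + 18r = 47, giving r = -4.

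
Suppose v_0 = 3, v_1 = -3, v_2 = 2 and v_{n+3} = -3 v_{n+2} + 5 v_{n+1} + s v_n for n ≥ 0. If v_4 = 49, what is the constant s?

2

v_3 = -21 + 3s
v_4 = 73 - 12s
So 73 - 12s = 49, giving s = 2.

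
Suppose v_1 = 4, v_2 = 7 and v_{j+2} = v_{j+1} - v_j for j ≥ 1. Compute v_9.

3

v_3 = 7 - 4 = 3
v_4 = 3 - 7 = -4
v_5 = (-4) - 3 = -7
v_6 = (-7) - (-4) = -3
v_7 = (-3) - (-7) = 4
v_8 = 4 - (-3) = 7
v_9 = 7 - 4 = 3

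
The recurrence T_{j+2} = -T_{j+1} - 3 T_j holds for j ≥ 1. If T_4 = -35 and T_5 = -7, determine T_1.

-7

Rearranging, T_{j-2} = (T_j + T_{j-1}) / -3.
T_3 = (-7 + (-35)) / -3 = -42/-3 = 14
T_2 = (-35 + 14) / -3 = -21/-3 = 7
T_1 = (14 + 7) / -3 = 21/-3 = -7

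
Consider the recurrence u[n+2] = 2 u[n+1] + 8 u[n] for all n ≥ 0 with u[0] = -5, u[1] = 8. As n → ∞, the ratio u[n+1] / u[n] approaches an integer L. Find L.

4

The characteristic equation is r^2 - 2r - 8 = 0, which factors as (r - 4)(r + 2) = 0.
So the roots are 4 and -2. Since |4| > |-2| and the coefficient of 4^n is non-zero, the ratio tends to 4.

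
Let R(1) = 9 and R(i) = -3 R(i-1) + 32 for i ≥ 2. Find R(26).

The fixed point is 32/(1 + 3) = 8, so R(i) - 8 = -3(R(i-1) - 8).
Hence R(i) = 1·(-3)^{i-1} + 8.
R(26) = 1·(-3)^{25} + 8 = 1·-847288609443 + 8 = -847288609435.

-847288609435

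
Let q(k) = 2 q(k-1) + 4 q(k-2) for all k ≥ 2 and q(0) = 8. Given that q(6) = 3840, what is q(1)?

Let q(1) = z.
q(2) = 32 + 2z
q(3) = 64 + 8z
q(4) = 256 + 24z
q(5) = 768 + 80z
q(6) = 2560 + 256z
So 2560 + 256z = 3840, giving z = 5.

5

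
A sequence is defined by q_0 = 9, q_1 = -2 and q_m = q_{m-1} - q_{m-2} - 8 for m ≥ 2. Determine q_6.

q_2 = (-2) - 9 - 8 = -19
q_3 = (-19) - (-2) - 8 = -25
q_4 = (-25) - (-19) - 8 = -14
q_5 = (-14) - (-25) - 8 = 3
q_6 = 3 - (-14) - 8 = 9

9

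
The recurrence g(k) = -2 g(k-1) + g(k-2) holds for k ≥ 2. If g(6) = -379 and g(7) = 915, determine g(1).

5

Rearranging, g(k-2) = g(k) + 2 g(k-1).
g(5) = 915 + 2*(-379) = 157
g(4) = -379 + 2*157 = -65
g(3) = 157 + 2*(-65) = 27
g(2) = -65 + 2*27 = -11
g(1) = 27 + 2*(-11) = 5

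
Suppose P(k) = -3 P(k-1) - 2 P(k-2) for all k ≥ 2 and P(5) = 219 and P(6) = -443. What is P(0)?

-2

Rearranging, P(k-2) = (P(k) + 3 P(k-1)) / -2.
P(4) = (-443 + 3·219) / -2 = 214/-2 = -107
P(3) = (219 + 3·(-107)) / -2 = -102/-2 = 51
P(2) = (-107 + 3·51) / -2 = 46/-2 = -23
P(1) = (51 + 3·(-23)) / -2 = -18/-2 = 9
P(0) = (-23 + 3·9) / -2 = 4/-2 = -2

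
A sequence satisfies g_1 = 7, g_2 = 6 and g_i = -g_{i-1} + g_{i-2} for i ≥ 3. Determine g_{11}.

g_3 = -6 + 7 = 1
g_4 = -1 + 6 = 5
g_5 = -5 + 1 = -4
g_6 = -(-4) + 5 = 9
g_7 = -9 + (-4) = -13
g_8 = -(-13) + 9 = 22
g_9 = -22 + (-13) = -35
g_{10} = -(-35) + 22 = 57
g_{11} = -57 + (-35) = -92

-92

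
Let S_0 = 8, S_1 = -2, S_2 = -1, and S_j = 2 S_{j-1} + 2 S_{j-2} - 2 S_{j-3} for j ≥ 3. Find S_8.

-1836

S_3 = 2·(-1) + 2·(-2) - 2·8 = -22
S_4 = 2·(-22) + 2·(-1) - 2·(-2) = -42
S_5 = 2·(-42) + 2·(-22) - 2·(-1) = -126
S_6 = 2·(-126) + 2·(-42) - 2·(-22) = -292
S_7 = 2·(-292) + 2·(-126) - 2·(-42) = -752
S_8 = 2·(-752) + 2·(-292) - 2·(-126) = -1836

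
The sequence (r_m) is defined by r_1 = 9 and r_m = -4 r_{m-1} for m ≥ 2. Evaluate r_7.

r_2 = -4·9 = -36
r_3 = -4·(-36) = 144
r_4 = -4·144 = -576
r_5 = -4·(-576) = 2304
r_6 = -4·2304 = -9216
r_7 = -4·(-9216) = 36864

36864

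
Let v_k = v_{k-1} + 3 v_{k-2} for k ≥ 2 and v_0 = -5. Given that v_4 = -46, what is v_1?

Let v_1 = x.
v_2 = -15 + x
v_3 = -15 + 4x
v_4 = -60 + 7x
So -60 + 7x = -46, giving x = 2.

2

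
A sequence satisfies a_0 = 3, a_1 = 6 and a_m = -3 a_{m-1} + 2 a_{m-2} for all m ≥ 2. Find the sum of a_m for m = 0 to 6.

a_2 = -3*6 + 2*3 = -12
a_3 = -3*(-12) + 2*6 = 48
a_4 = -3*48 + 2*(-12) = -168
a_5 = -3*(-168) + 2*48 = 600
a_6 = -3*600 + 2*(-168) = -2136
Sum = 3 + 6 + (-12) + 48 + (-168) + 600 + (-2136) = -1659

-1659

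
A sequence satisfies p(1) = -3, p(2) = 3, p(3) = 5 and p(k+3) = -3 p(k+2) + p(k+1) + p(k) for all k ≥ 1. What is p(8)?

p(4) = -3(5) + 3 + (-3) = -15
p(5) = -3(-15) + 5 + 3 = 53
p(6) = -3(53) + (-15) + 5 = -169
p(7) = -3(-169) + 53 + (-15) = 545
p(8) = -3(545) + (-169) + 53 = -1751

-1751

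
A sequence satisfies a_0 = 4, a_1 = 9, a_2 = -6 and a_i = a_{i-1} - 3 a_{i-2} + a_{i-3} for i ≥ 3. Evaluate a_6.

a_3 = (-6) - 3(9) + 4 = -29
a_4 = (-29) - 3(-6) + 9 = -2
a_5 = (-2) - 3(-29) + (-6) = 79
a_6 = 79 - 3(-2) + (-29) = 56

56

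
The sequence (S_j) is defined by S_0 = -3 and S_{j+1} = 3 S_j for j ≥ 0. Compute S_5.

S_1 = 3*(-3) = -9
S_2 = 3*(-9) = -27
S_3 = 3*(-27) = -81
S_4 = 3*(-81) = -243
S_5 = 3*(-243) = -729

-729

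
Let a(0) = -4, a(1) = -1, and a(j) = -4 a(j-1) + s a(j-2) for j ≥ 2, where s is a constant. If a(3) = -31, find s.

-1

a(2) = 4 - 4s
a(3) = -16 + 15s
So -16 + 15s = -31, giving s = -1.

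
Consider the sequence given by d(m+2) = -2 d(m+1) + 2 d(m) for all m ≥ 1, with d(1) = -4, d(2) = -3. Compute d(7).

8

d(3) = -2*(-3) + 2*(-4) = -2
d(4) = -2*(-2) + 2*(-3) = -2
d(5) = -2*(-2) + 2*(-2) = 0
d(6) = -2*0 + 2*(-2) = -4
d(7) = -2*(-4) + 2*0 = 8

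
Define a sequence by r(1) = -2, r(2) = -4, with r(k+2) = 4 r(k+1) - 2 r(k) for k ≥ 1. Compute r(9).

r(3) = 4*(-4) - 2*(-2) = -12
r(4) = 4*(-12) - 2*(-4) = -40
r(5) = 4*(-40) - 2*(-12) = -136
r(6) = 4*(-136) - 2*(-40) = -464
r(7) = 4*(-464) - 2*(-136) = -1584
r(8) = 4*(-1584) - 2*(-464) = -5408
r(9) = 4*(-5408) - 2*(-1584) = -18464

-18464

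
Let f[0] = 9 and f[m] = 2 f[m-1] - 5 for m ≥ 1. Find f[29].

2147483653

The fixed point is -5/(1 - 2) = 5, so f[m] - 5 = 2(f[m-1] - 5).
Hence f[m] = 4·2^m + 5.
f[29] = 4·2^{29} + 5 = 4·536870912 + 5 = 2147483653.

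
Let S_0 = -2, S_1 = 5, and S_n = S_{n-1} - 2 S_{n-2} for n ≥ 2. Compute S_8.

13

S_2 = 5 - 2·(-2) = 9
S_3 = 9 - 2·5 = -1
S_4 = (-1) - 2·9 = -19
S_5 = (-19) - 2·(-1) = -17
S_6 = (-17) - 2·(-19) = 21
S_7 = 21 - 2·(-17) = 55
S_8 = 55 - 2·21 = 13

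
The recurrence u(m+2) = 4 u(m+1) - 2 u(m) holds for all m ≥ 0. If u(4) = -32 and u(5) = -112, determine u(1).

4

Rearranging, u(m-2) = (u(m) - 4 u(m-1)) / -2.
u(3) = (-112 - 4(-32)) / -2 = 16/-2 = -8
u(2) = (-32 - 4(-8)) / -2 = 0/-2 = 0
u(1) = (-8 - 4(0)) / -2 = -8/-2 = 4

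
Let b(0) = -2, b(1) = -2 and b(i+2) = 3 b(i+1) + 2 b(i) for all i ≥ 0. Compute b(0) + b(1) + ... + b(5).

-604

b(2) = 3*(-2) + 2*(-2) = -10
b(3) = 3*(-10) + 2*(-2) = -34
b(4) = 3*(-34) + 2*(-10) = -122
b(5) = 3*(-122) + 2*(-34) = -434
Sum = (-2) + (-2) + (-10) + (-34) + (-122) + (-434) = -604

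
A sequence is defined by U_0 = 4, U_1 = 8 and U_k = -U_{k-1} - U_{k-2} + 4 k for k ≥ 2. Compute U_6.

12

U_2 = -8 - 4 + 8 = -4
U_3 = -(-4) - 8 + 12 = 8
U_4 = -8 - (-4) + 16 = 12
U_5 = -12 - 8 + 20 = 0
U_6 = -0 - 12 + 24 = 12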